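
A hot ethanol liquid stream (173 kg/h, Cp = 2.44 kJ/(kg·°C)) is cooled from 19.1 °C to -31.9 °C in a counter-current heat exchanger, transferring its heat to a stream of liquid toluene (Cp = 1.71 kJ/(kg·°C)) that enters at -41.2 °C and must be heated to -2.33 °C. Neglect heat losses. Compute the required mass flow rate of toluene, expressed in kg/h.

Heat released by hot stream: Q = 173 × 2.44 × (19.1 − -31.9) = 21528 kJ/h
Energy balance on cold side (adiabatic exchanger): Q = ṁ_c·Cp_c·(T_c,out − T_c,in)
ṁ_c = 21528 / [1.71 × (-2.33 − -41.2)] = 323.89 kg/h

ṁ_c = 324 kg/h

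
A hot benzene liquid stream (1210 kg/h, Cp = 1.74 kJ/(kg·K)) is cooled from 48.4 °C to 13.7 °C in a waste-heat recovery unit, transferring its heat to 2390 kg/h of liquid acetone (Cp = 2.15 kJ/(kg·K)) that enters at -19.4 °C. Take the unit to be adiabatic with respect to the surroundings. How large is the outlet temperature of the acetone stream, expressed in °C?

Heat released by hot stream: Q = 1210 × 1.74 × (48.4 − 13.7) = 73057 kJ/h
Energy balance on cold side (adiabatic exchanger): Q = ṁ_c·Cp_c·(T_c,out − T_c,in)
T_c,out = -19.4 + 73057/(2390 × 2.15) = -5.1824 °C

T_c,out = -5.18 °C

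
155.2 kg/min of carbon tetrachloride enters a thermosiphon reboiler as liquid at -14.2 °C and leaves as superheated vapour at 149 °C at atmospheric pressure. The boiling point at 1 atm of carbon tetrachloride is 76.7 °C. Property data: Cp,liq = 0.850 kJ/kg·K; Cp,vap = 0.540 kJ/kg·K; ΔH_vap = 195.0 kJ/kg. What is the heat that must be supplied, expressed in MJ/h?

Q = 2900 MJ/h

liquid -14.2→76.7 °C: 77.265 kJ/kg
vaporisation at 76.7 °C: 195 kJ/kg
vapour 76.7→149 °C: 39.042 kJ/kg
Δh = 77.265 + 195 + 39.042 = 311.31 kJ/kg
Q = ṁ·Δh = 155.2 kg/min × 311.31 kJ/kg = 48315 kJ/min
|Q| = 805.25 kW = 2898.9 MJ/h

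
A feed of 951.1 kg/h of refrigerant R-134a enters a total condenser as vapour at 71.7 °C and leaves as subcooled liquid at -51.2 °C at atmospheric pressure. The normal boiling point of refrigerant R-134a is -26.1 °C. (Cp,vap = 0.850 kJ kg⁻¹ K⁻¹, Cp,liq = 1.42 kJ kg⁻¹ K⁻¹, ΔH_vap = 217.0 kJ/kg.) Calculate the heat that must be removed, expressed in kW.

Q_c = 88.7 kW

vapour 71.7→-26.1 °C: -83.13 kJ/kg
condensation at -26.1 °C: -217 kJ/kg
liquid -26.1→-51.2 °C: -35.642 kJ/kg
Δh = -83.13 + -217 + -35.642 = -335.77 kJ/kg
Q = ṁ·Δh = 951.1 kg/h × -335.77 kJ/kg = -319350 kJ/h
|Q| = 88.709 kW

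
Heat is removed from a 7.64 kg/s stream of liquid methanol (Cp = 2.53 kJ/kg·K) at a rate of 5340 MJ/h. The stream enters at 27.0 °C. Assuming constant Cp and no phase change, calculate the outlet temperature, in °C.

Q = 5340 MJ/h = 1483.3 kJ/s
ΔT = Q/(ṁ·Cp) = 1483.3/(7.64×2.53) = 76.741 K
T_out = 27.0 − 76.741 = -49.741 °C

T_out = -49.7 °C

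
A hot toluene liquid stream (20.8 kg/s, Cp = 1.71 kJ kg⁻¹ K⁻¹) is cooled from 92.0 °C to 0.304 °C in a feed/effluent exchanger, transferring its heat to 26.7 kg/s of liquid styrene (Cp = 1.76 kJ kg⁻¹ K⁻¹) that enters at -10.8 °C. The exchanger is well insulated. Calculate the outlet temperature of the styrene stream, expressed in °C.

Heat released by hot stream: Q = 20.8 × 1.71 × (92.0 − 0.304) = 3261.4 kJ/s
Energy balance on cold side (adiabatic exchanger): Q = ṁ_c·Cp_c·(T_c,out − T_c,in)
T_c,out = -10.8 + 3261.4/(26.7 × 1.76) = 58.604 °C

T_c,out = 58.6 °C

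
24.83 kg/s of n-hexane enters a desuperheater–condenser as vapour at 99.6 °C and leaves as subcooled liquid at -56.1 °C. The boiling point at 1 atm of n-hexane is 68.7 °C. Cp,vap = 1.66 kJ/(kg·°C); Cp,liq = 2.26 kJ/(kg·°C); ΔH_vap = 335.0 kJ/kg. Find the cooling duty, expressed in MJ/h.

vapour 99.6→68.7 °C: -51.294 kJ/kg
condensation at 68.7 °C: -335 kJ/kg
liquid 68.7→-56.1 °C: -282.05 kJ/kg
Δh = -51.294 + -335 + -282.05 = -668.34 kJ/kg
Q = ṁ·Δh = 24.83 kg/s × -668.34 kJ/kg = -16595 kJ/s
|Q| = 16595 kW = 59742 MJ/h

Q_c = 59700 MJ/h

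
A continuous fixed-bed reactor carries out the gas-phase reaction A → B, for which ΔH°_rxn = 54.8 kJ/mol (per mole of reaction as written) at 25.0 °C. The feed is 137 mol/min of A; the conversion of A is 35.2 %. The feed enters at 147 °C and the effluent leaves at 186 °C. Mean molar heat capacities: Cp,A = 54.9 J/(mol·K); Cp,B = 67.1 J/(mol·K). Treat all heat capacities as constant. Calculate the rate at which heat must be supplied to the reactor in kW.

Q_in = 50.5 kW

Extent of reaction ξ = 0.352 × 137 = 48.224 mol/min
Reaction term: ξ·ΔH°_rxn = 48.224 × 54.8 = 2642.7 kJ/min
Sensible, feed 147→25 °C: -917.6 kJ/min
Outlet flows (mol/min): A 88.776, B 48.224
Sensible, products 25→186 °C: 1305.7 kJ/min
Q = ΔH = 3030.7 kJ/min = 50.512 kW
Heat supplied = 50.512 kW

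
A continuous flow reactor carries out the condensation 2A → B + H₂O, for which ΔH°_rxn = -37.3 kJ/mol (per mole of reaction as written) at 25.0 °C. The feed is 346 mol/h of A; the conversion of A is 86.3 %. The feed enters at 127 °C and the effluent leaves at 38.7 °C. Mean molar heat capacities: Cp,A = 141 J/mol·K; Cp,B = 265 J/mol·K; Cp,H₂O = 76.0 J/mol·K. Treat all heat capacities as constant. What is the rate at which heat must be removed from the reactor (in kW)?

Extent of reaction ξ = 0.863 × 346 / 2 = 149.3 mol/h
Reaction term: ξ·ΔH°_rxn = 149.3 × -37.3 = -5568.9 kJ/h
Sensible, feed 127→25 °C: -4976.2 kJ/h
Outlet flows (mol/h): A 47.402, B 149.3, H₂O 149.3
Sensible, products 25→38.7 °C: 789.05 kJ/h
Q = ΔH = -9756 kJ/h = -2.71 kW
Heat removed = 2.71 kW

Q_out = 2.71 kW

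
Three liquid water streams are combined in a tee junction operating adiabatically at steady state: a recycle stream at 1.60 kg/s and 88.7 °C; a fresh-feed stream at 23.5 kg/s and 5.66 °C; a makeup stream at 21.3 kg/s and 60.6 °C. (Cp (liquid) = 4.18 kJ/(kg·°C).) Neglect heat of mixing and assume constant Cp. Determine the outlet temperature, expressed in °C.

T_out = 33.7 °C

No heat crosses the boundary, so H_out = H_in.
Σ ṁᵢCp,ᵢTᵢ = 1.60×4.18×88.7 + 23.5×4.18×5.66 + 21.3×4.18×60.6 = 6544.7
Σ ṁᵢCp,ᵢ = 1.60×4.18 + 23.5×4.18 + 21.3×4.18 = 193.95
T_out = 6544.7 / 193.95 = 33.744 °C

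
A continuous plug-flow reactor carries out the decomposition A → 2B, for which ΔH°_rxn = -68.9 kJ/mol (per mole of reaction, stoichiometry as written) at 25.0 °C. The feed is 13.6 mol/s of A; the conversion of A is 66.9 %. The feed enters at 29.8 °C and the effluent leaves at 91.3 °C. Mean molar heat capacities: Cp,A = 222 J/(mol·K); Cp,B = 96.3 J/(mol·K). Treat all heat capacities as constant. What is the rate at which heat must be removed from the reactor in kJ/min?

Q_out = 27500 kJ/min

Extent of reaction ξ = 0.669 × 13.6 = 9.0984 mol/s
Reaction term: ξ·ΔH°_rxn = 9.0984 × -68.9 = -626.88 kJ/s
Sensible, feed 29.8→25 °C: -14.492 kJ/s
Outlet flows (mol/s): A 4.5016, B 18.197
Sensible, products 25→91.3 °C: 182.44 kJ/s
Q = ΔH = -458.93 kJ/s = -458.93 kW
Heat removed = 27536 kJ/min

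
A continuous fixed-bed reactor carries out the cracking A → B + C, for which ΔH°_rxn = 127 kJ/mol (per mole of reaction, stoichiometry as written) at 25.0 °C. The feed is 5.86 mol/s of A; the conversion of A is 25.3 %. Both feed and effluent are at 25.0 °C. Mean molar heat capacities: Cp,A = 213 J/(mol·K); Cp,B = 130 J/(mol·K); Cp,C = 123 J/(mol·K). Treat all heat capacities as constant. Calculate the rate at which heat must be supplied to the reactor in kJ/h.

Extent of reaction ξ = 0.253 × 5.86 = 1.4826 mol/s
Reaction term: ξ·ΔH°_rxn = 1.4826 × 127 = 188.29 kJ/s
Q = ΔH = 188.29 kJ/s = 188.29 kW
Heat supplied = 677840 kJ/h

Q_in = 678000 kJ/h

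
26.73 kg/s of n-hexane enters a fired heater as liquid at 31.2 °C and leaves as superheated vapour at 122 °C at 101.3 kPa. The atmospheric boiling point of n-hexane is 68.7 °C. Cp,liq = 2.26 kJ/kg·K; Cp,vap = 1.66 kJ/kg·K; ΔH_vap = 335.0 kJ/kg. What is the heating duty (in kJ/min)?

liquid 31.2→68.7 °C: 84.75 kJ/kg
vaporisation at 68.7 °C: 335 kJ/kg
vapour 68.7→122 °C: 88.478 kJ/kg
Δh = 84.75 + 335 + 88.478 = 508.23 kJ/kg
Q = ṁ·Δh = 26.73 kg/s × 508.23 kJ/kg = 13585 kJ/s
|Q| = 13585 kW = 815100 kJ/min

Q = 815000 kJ/min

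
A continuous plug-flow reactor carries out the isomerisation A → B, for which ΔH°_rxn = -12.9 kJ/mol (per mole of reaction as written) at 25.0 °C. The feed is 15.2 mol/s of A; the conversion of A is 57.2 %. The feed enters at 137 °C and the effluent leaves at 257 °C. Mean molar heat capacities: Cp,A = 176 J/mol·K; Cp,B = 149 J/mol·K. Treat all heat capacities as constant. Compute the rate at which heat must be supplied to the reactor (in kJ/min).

Extent of reaction ξ = 0.572 × 15.2 = 8.6944 mol/s
Reaction term: ξ·ΔH°_rxn = 8.6944 × -12.9 = -112.16 kJ/s
Sensible, feed 137→25 °C: -299.62 kJ/s
Outlet flows (mol/s): A 6.5056, B 8.6944
Sensible, products 25→257 °C: 566.18 kJ/s
Q = ΔH = 154.4 kJ/s = 154.4 kW
Heat supplied = 9264.3 kJ/min

Q_in = 9260 kJ/min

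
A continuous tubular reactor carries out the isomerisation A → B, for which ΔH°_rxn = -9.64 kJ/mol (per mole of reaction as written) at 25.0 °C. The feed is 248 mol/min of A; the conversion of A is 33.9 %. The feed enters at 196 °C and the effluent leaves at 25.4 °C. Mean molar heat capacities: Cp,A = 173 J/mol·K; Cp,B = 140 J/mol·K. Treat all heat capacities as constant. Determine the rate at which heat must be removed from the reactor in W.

Q_out = 136000 W

Extent of reaction ξ = 0.339 × 248 = 84.072 mol/min
Reaction term: ξ·ΔH°_rxn = 84.072 × -9.64 = -810.45 kJ/min
Sensible, feed 196→25 °C: -7336.6 kJ/min
Outlet flows (mol/min): A 163.93, B 84.072
Sensible, products 25→25.4 °C: 16.052 kJ/min
Q = ΔH = -8131 kJ/min = -135.52 kW
Heat removed = 135520 W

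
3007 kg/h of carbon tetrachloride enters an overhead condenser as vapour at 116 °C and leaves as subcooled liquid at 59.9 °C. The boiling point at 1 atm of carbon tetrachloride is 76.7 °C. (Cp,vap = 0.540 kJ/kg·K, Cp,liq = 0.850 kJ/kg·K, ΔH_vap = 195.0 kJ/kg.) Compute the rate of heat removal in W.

vapour 116→76.7 °C: -21.222 kJ/kg
condensation at 76.7 °C: -195 kJ/kg
liquid 76.7→59.9 °C: -14.28 kJ/kg
Δh = -21.222 + -195 + -14.28 = -230.5 kJ/kg
Q = ṁ·Δh = 3007 kg/h × -230.5 kJ/kg = -693120 kJ/h
|Q| = 192.53 kW = 192530 W

Q_c = 193000 W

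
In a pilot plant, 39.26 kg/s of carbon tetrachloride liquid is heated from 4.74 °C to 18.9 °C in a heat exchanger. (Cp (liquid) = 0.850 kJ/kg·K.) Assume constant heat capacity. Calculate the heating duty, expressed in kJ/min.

Q = ṁ·Cp·ΔT = 39.26 × 0.850 × (18.9 − 4.74) = 472.53 kJ/s
Heating duty = 28352 kJ/min

Q = 28400 kJ/min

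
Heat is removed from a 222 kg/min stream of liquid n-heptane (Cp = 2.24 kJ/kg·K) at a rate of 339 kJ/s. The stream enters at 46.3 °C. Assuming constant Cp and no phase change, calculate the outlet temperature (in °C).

T_out = 5.40 °C

Q = 339 kJ/s = 20340 kJ/min
ΔT = Q/(ṁ·Cp) = 20340/(222×2.24) = 40.903 K
T_out = 46.3 − 40.903 = 5.3975 °C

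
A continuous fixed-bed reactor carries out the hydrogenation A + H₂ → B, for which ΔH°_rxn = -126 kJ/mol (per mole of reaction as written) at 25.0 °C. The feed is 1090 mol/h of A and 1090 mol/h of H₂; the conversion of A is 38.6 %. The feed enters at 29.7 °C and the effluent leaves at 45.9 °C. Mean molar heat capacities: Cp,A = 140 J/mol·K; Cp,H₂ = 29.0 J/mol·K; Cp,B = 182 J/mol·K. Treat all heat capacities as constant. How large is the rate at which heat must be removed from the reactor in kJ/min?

Extent of reaction ξ = 0.386 × 1090 = 420.74 mol/h
Reaction term: ξ·ΔH°_rxn = 420.74 × -126 = -53013 kJ/h
Sensible, feed 29.7→25 °C: -865.79 kJ/h
Outlet flows (mol/h): A 669.26, H₂ 669.26, B 420.74
Sensible, products 25→45.9 °C: 3964.3 kJ/h
Q = ΔH = -49915 kJ/h = -13.865 kW
Heat removed = 831.91 kJ/min

Q_out = 832 kJ/min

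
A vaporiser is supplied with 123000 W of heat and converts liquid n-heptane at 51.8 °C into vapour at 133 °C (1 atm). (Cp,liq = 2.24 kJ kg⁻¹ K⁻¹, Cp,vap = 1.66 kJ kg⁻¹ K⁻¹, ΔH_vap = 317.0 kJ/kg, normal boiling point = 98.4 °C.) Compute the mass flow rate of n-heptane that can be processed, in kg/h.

Δh = 2.24×(98.4−51.8) + 317.0 + 1.66×(133−98.4) = 478.82 kJ/kg
Q = 123000 W = 123 kJ/s = 442800 kJ/h
ṁ = Q/Δh = 442800 / 478.82 = 924.77 kg/h

ṁ = 925 kg/h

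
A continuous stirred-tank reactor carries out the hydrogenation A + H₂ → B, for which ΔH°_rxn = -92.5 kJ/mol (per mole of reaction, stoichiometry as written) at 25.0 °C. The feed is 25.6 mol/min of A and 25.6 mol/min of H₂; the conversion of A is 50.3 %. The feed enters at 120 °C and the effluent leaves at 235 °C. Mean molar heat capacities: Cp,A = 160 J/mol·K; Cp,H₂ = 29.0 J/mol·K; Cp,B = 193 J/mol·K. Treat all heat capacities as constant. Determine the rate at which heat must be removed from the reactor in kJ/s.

Q_out = 10.4 kJ/s

Extent of reaction ξ = 0.503 × 25.6 = 12.877 mol/min
Reaction term: ξ·ΔH°_rxn = 12.877 × -92.5 = -1191.1 kJ/min
Sensible, feed 120→25 °C: -459.65 kJ/min
Outlet flows (mol/min): A 12.723, H₂ 12.723, B 12.877
Sensible, products 25→235 °C: 1026.9 kJ/min
Q = ΔH = -623.87 kJ/min = -10.398 kW
Heat removed = 10.398 kJ/s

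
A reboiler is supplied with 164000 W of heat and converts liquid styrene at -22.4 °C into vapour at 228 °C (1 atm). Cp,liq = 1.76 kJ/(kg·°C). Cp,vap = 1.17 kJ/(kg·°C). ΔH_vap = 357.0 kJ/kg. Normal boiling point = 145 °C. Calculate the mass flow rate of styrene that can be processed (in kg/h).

Δh = 1.76×(145−-22.4) + 357.0 + 1.17×(228−145) = 748.73 kJ/kg
Q = 164000 W = 164 kJ/s = 590400 kJ/h
ṁ = Q/Δh = 590400 / 748.73 = 788.53 kg/h

ṁ = 789 kg/h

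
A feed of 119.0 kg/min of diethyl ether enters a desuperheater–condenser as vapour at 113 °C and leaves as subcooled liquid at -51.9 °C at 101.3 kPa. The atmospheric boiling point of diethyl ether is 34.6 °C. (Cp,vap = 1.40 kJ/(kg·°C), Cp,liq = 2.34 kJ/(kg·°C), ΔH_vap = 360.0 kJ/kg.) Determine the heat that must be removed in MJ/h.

vapour 113→34.6 °C: -109.76 kJ/kg
condensation at 34.6 °C: -360 kJ/kg
liquid 34.6→-51.9 °C: -202.41 kJ/kg
Δh = -109.76 + -360 + -202.41 = -672.17 kJ/kg
Q = ṁ·Δh = 119.0 kg/min × -672.17 kJ/kg = -79988 kJ/min
|Q| = 1333.1 kW = 4799.3 MJ/h

Q_c = 4800 MJ/h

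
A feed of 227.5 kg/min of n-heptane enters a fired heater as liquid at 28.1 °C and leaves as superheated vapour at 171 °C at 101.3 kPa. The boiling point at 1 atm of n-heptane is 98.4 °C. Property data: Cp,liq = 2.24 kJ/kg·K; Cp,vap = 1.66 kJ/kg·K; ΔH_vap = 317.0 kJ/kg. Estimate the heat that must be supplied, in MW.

liquid 28.1→98.4 °C: 157.47 kJ/kg
vaporisation at 98.4 °C: 317 kJ/kg
vapour 98.4→171 °C: 120.52 kJ/kg
Δh = 157.47 + 317 + 120.52 = 594.99 kJ/kg
Q = ṁ·Δh = 227.5 kg/min × 594.99 kJ/kg = 135360 kJ/min
|Q| = 2256 kW = 2.256 MW

Q = 2.26 MW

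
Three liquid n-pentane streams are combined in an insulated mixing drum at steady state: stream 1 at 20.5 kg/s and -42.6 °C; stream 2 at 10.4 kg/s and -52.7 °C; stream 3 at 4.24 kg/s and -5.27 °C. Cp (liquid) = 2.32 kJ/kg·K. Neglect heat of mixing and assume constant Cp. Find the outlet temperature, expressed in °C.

T_out = -41.1 °C

No heat crosses the boundary, so H_out = H_in.
T_out = Σ ṁᵢCp,ᵢTᵢ / Σ ṁᵢCp,ᵢ
      = -3349.4 / 81.525 = -41.085 °C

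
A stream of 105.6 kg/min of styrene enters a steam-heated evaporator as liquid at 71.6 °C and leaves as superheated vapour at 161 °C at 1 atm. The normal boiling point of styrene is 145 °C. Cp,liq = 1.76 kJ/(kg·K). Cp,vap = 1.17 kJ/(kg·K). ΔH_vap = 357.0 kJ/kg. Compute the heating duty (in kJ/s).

liquid 71.6→145 °C: 129.18 kJ/kg
vaporisation at 145 °C: 357 kJ/kg
vapour 145→161 °C: 18.72 kJ/kg
Δh = 129.18 + 357 + 18.72 = 504.9 kJ/kg
Q = ṁ·Δh = 105.6 kg/min × 504.9 kJ/kg = 53318 kJ/min
|Q| = 888.63 kW

Q = 889 kJ/s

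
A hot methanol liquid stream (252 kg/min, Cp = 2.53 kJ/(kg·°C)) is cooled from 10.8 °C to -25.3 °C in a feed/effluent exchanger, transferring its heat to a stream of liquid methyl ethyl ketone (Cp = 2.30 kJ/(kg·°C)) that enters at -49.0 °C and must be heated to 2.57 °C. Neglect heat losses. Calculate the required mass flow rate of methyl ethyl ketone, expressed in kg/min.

Heat released by hot stream: Q = 252 × 2.53 × (10.8 − -25.3) = 23016 kJ/min
Energy balance on cold side (adiabatic exchanger): Q = ṁ_c·Cp_c·(T_c,out − T_c,in)
ṁ_c = 23016 / [2.30 × (2.57 − -49.0)] = 194.05 kg/min

ṁ_c = 194 kg/min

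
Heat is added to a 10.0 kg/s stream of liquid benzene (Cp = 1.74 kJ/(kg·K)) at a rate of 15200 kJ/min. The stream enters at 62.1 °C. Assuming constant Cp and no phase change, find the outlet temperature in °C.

Q = 15200 kJ/min = 253.33 kJ/s
ΔT = Q/(ṁ·Cp) = 253.33/(10.0×1.74) = 14.559 K
T_out = 62.1 + 14.559 = 76.659 °C

T_out = 76.7 °C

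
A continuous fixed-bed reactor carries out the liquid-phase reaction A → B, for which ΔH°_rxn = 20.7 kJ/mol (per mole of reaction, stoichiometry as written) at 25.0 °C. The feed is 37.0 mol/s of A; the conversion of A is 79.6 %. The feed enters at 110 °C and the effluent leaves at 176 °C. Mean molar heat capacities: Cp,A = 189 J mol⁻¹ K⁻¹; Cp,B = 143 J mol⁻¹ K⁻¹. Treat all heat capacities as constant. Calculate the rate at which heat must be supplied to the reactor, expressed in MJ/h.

Extent of reaction ξ = 0.796 × 37.0 = 29.452 mol/s
Reaction term: ξ·ΔH°_rxn = 29.452 × 20.7 = 609.66 kJ/s
Sensible, feed 110→25 °C: -594.4 kJ/s
Outlet flows (mol/s): A 7.548, B 29.452
Sensible, products 25→176 °C: 851.37 kJ/s
Q = ΔH = 866.62 kJ/s = 866.62 kW
Heat supplied = 3119.8 MJ/h

Q_in = 3120 MJ/h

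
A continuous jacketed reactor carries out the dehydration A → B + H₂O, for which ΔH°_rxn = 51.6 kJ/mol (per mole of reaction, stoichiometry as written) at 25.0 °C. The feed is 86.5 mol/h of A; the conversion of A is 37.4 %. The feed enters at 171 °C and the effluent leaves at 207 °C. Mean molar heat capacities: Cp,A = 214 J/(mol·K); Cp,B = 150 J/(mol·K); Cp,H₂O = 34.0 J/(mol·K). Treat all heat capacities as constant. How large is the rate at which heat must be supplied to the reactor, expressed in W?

Extent of reaction ξ = 0.374 × 86.5 = 32.351 mol/h
Reaction term: ξ·ΔH°_rxn = 32.351 × 51.6 = 1669.3 kJ/h
Sensible, feed 171→25 °C: -2702.6 kJ/h
Outlet flows (mol/h): A 54.149, B 32.351, H₂O 32.351
Sensible, products 25→207 °C: 3192.4 kJ/h
Q = ΔH = 2159.1 kJ/h = 0.59974 kW
Heat supplied = 599.74 W

Q_in = 600 W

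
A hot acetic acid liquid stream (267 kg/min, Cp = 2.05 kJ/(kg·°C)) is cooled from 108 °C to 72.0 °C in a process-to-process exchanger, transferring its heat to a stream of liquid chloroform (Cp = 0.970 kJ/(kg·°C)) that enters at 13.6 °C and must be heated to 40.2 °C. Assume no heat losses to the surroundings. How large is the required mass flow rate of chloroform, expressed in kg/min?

Heat released by hot stream: Q = 267 × 2.05 × (108 − 72.0) = 19705 kJ/min
Energy balance on cold side (adiabatic exchanger): Q = ṁ_c·Cp_c·(T_c,out − T_c,in)
ṁ_c = 19705 / [0.970 × (40.2 − 13.6)] = 763.68 kg/min

ṁ_c = 764 kg/min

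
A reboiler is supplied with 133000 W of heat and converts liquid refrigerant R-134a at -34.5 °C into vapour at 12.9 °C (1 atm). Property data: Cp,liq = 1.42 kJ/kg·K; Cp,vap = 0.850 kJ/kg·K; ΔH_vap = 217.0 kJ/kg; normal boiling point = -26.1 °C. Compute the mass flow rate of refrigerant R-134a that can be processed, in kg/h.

Δh = 1.42×(-26.1−-34.5) + 217.0 + 0.850×(12.9−-26.1) = 262.08 kJ/kg
Q = 133000 W = 133 kJ/s = 478800 kJ/h
ṁ = Q/Δh = 478800 / 262.08 = 1826.9 kg/h

ṁ = 1830 kg/h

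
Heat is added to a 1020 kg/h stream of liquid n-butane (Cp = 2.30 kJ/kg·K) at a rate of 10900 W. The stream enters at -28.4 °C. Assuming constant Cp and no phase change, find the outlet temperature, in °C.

Q = 10900 W = 39240 kJ/h
ΔT = Q/(ṁ·Cp) = 39240/(1020×2.30) = 16.726 K
T_out = -28.4 + 16.726 = -11.674 °C

T_out = -11.7 °C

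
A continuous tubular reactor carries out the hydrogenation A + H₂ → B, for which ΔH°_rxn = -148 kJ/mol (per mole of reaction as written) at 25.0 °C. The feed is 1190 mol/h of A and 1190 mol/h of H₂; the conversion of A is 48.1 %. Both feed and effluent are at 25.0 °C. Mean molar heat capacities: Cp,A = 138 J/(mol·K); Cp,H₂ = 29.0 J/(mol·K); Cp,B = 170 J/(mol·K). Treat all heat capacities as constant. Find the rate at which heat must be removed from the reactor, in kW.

Extent of reaction ξ = 0.481 × 1190 = 572.39 mol/h
Reaction term: ξ·ΔH°_rxn = 572.39 × -148 = -84714 kJ/h
Q = ΔH = -84714 kJ/h = -23.532 kW
Heat removed = 23.532 kW

Q_out = 23.5 kW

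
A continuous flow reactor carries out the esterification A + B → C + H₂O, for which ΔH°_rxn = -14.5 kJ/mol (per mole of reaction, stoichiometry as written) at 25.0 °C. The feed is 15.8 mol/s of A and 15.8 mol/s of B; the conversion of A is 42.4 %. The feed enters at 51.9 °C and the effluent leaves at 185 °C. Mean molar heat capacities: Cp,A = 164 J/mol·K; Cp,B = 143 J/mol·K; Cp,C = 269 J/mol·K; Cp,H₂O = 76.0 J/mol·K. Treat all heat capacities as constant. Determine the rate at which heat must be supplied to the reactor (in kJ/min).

Extent of reaction ξ = 0.424 × 15.8 = 6.6992 mol/s
Reaction term: ξ·ΔH°_rxn = 6.6992 × -14.5 = -97.138 kJ/s
Sensible, feed 51.9→25 °C: -130.48 kJ/s
Outlet flows (mol/s): A 9.1008, B 9.1008, C 6.6992, H₂O 6.6992
Sensible, products 25→185 °C: 816.83 kJ/s
Q = ΔH = 589.21 kJ/s = 589.21 kW
Heat supplied = 35352 kJ/min

Q_in = 35400 kJ/min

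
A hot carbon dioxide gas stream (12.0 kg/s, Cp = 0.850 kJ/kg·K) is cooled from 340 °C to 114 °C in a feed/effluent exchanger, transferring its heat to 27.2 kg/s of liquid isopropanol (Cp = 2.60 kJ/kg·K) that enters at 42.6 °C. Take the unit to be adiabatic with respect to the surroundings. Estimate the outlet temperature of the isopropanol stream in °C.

T_c,out = 75.2 °C

Heat released by hot stream: Q = 12.0 × 0.850 × (340 − 114) = 2305.2 kJ/s
Energy balance on cold side (adiabatic exchanger): Q = ṁ_c·Cp_c·(T_c,out − T_c,in)
T_c,out = 42.6 + 2305.2/(27.2 × 2.60) = 75.196 °C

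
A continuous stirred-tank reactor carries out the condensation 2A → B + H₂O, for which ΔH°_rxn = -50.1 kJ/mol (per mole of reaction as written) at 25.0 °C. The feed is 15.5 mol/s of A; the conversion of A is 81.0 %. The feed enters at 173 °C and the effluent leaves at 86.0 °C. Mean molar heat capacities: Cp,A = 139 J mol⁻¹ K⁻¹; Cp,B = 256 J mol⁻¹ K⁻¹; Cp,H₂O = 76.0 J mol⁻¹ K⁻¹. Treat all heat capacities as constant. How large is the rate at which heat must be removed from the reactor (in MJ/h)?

Extent of reaction ξ = 0.810 × 15.5 / 2 = 6.2775 mol/s
Reaction term: ξ·ΔH°_rxn = 6.2775 × -50.1 = -314.5 kJ/s
Sensible, feed 173→25 °C: -318.87 kJ/s
Outlet flows (mol/s): A 2.945, B 6.2775, H₂O 6.2775
Sensible, products 25→86.0 °C: 152.1 kJ/s
Q = ΔH = -481.27 kJ/s = -481.27 kW
Heat removed = 1732.6 MJ/h

Q_out = 1730 MJ/h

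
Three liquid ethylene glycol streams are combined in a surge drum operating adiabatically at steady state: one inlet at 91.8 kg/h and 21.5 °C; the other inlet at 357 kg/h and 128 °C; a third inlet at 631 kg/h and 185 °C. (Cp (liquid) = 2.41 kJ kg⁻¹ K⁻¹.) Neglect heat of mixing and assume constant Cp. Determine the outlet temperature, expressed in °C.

T_out = 152 °C

Energy balance with Q = 0: Σ ṁᵢCp,ᵢ(T_out − Tᵢ) = 0
Σ ṁᵢCp,ᵢTᵢ = 91.8×2.41×21.5 + 357×2.41×128 + 631×2.41×185 = 396220
Σ ṁᵢCp,ᵢ = 91.8×2.41 + 357×2.41 + 631×2.41 = 2602.3
T_out = 396220 / 2602.3 = 152.25 °C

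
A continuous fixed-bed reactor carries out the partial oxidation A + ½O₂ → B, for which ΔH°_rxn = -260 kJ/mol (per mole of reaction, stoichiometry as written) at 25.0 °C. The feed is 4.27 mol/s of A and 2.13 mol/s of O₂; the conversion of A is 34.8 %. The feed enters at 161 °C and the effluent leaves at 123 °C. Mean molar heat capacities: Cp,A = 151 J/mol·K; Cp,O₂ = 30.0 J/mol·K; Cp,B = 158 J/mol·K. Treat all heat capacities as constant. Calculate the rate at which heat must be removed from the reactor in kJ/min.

Q_out = 24900 kJ/min

Extent of reaction ξ = 0.348 × 4.27 = 1.486 mol/s
Reaction term: ξ·ΔH°_rxn = 1.486 × -260 = -386.35 kJ/s
Sensible, feed 161→25 °C: -96.379 kJ/s
Outlet flows (mol/s): A 2.784, O₂ 1.387, B 1.486
Sensible, products 25→123 °C: 68.285 kJ/s
Q = ΔH = -414.44 kJ/s = -414.44 kW
Heat removed = 24867 kJ/min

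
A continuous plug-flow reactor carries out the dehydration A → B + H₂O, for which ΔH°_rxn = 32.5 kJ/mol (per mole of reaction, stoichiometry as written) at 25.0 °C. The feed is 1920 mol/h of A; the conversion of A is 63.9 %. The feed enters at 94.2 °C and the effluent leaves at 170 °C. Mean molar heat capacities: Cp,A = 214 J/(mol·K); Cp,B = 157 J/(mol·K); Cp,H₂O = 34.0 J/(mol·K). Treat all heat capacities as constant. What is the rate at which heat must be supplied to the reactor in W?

Q_in = 18600 W

Extent of reaction ξ = 0.639 × 1920 = 1226.9 mol/h
Reaction term: ξ·ΔH°_rxn = 1226.9 × 32.5 = 39874 kJ/h
Sensible, feed 94.2→25 °C: -28433 kJ/h
Outlet flows (mol/h): A 693.12, B 1226.9, H₂O 1226.9
Sensible, products 25→170 °C: 55486 kJ/h
Q = ΔH = 66927 kJ/h = 18.591 kW
Heat supplied = 18591 W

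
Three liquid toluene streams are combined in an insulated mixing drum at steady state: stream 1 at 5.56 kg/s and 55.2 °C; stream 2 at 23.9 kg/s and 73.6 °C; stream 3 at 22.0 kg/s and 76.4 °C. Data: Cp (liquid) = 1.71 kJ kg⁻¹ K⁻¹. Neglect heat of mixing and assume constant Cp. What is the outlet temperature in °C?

T_out = 72.8 °C

Energy balance with Q = 0: Σ ṁᵢCp,ᵢ(T_out − Tᵢ) = 0
Σ ṁᵢCp,ᵢTᵢ = 5.56×1.71×55.2 + 23.9×1.71×73.6 + 22.0×1.71×76.4 = 6406.9
Σ ṁᵢCp,ᵢ = 5.56×1.71 + 23.9×1.71 + 22.0×1.71 = 87.997
T_out = 6406.9 / 87.997 = 72.809 °C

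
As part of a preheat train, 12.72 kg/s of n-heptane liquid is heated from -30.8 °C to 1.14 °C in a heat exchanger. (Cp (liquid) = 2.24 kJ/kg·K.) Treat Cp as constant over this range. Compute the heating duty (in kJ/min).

Q = ṁ·Cp·ΔT = 12.72 × 2.24 × (1.14 − -30.8) = 910.06 kJ/s
Heating duty = 54604 kJ/min

Q = 54600 kJ/min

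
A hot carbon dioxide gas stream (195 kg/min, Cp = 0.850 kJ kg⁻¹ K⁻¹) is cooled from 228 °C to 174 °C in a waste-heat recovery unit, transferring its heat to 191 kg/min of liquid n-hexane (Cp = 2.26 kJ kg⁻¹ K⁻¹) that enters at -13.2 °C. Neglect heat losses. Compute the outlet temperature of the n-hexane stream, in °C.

T_c,out = 7.54 °C

Heat released by hot stream: Q = 195 × 0.850 × (228 − 174) = 8950.5 kJ/min
Energy balance on cold side (adiabatic exchanger): Q = ṁ_c·Cp_c·(T_c,out − T_c,in)
T_c,out = -13.2 + 8950.5/(191 × 2.26) = 7.5351 °C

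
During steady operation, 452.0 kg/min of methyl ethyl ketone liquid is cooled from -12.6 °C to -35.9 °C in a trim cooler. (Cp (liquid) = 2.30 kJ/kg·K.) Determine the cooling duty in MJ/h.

Q = ṁ·Cp·ΔT = 452.0 × 2.30 × (-35.9 − -12.6) = -24223 kJ/min
Converting: 24223 / 60 s = 403.71 kW
Cooling duty = 1453.4 MJ/h

Q_c = 1450 MJ/h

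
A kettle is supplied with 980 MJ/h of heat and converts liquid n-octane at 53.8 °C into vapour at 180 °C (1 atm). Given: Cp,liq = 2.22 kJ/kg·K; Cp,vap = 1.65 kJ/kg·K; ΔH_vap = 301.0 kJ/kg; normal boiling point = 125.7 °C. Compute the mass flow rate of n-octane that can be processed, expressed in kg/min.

ṁ = 29.7 kg/min

Δh = 2.22×(125.7−53.8) + 301.0 + 1.65×(180−125.7) = 550.21 kJ/kg
Q = 980 MJ/h = 272.22 kJ/s = 16333 kJ/min
ṁ = Q/Δh = 16333 / 550.21 = 29.685 kg/min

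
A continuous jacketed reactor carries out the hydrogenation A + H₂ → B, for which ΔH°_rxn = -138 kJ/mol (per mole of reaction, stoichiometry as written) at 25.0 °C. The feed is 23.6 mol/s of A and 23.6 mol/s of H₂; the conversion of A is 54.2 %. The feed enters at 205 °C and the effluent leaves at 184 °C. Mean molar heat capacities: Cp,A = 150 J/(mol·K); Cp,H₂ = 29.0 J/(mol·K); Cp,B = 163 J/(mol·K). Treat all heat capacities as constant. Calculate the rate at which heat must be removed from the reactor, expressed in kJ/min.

Extent of reaction ξ = 0.542 × 23.6 = 12.791 mol/s
Reaction term: ξ·ΔH°_rxn = 12.791 × -138 = -1765.2 kJ/s
Sensible, feed 205→25 °C: -760.39 kJ/s
Outlet flows (mol/s): A 10.809, H₂ 10.809, B 12.791
Sensible, products 25→184 °C: 639.14 kJ/s
Q = ΔH = -1886.4 kJ/s = -1886.4 kW
Heat removed = 113190 kJ/min

Q_out = 113000 kJ/min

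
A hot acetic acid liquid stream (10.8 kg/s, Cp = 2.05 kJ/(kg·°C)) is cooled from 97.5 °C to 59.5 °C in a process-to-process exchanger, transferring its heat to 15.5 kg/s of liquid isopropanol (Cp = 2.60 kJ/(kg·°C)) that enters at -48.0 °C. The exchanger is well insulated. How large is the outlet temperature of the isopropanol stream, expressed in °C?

Heat released by hot stream: Q = 10.8 × 2.05 × (97.5 − 59.5) = 841.32 kJ/s
Energy balance on cold side (adiabatic exchanger): Q = ṁ_c·Cp_c·(T_c,out − T_c,in)
T_c,out = -48.0 + 841.32/(15.5 × 2.60) = -27.124 °C

T_c,out = -27.1 °C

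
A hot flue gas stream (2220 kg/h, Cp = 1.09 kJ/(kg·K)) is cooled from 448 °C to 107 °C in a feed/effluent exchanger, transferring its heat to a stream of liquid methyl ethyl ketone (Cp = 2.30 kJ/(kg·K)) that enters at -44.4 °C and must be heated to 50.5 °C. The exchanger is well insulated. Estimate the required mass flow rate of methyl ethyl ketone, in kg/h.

ṁ_c = 3780 kg/h

Heat released by hot stream: Q = 2220 × 1.09 × (448 − 107) = 825150 kJ/h
Energy balance on cold side (adiabatic exchanger): Q = ṁ_c·Cp_c·(T_c,out − T_c,in)
ṁ_c = 825150 / [2.30 × (50.5 − -44.4)] = 3780.4 kg/h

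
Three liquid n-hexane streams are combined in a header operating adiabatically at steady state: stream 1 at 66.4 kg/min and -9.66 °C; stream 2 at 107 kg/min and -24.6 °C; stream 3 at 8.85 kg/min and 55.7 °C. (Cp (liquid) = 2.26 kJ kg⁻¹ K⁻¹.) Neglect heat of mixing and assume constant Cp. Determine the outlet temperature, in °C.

No heat crosses the boundary, so H_out = H_in.
T_out = Σ ṁᵢCp,ᵢTᵢ / Σ ṁᵢCp,ᵢ
      = -6284.3 / 411.88 = -15.257 °C

T_out = -15.3 °C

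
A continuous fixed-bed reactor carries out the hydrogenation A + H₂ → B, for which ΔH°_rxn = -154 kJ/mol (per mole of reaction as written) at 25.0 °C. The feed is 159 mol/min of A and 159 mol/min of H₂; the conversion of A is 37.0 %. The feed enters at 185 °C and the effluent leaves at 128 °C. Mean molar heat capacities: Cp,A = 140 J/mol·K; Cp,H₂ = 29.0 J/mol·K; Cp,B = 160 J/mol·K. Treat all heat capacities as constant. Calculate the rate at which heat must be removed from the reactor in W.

Q_out = 177000 W

Extent of reaction ξ = 0.370 × 159 = 58.83 mol/min
Reaction term: ξ·ΔH°_rxn = 58.83 × -154 = -9059.8 kJ/min
Sensible, feed 185→25 °C: -4299.4 kJ/min
Outlet flows (mol/min): A 100.17, H₂ 100.17, B 58.83
Sensible, products 25→128 °C: 2713.2 kJ/min
Q = ΔH = -10646 kJ/min = -177.43 kW
Heat removed = 177430 W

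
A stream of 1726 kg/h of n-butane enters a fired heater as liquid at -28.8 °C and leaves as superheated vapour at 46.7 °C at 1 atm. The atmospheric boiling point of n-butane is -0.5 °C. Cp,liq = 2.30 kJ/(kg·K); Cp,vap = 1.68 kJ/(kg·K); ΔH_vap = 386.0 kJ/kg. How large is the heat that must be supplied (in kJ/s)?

Q = 254 kJ/s

liquid -28.8→-0.5 °C: 65.09 kJ/kg
vaporisation at -0.5 °C: 386 kJ/kg
vapour -0.5→46.7 °C: 79.296 kJ/kg
Δh = 65.09 + 386 + 79.296 = 530.39 kJ/kg
Q = ṁ·Δh = 1726 kg/h × 530.39 kJ/kg = 915450 kJ/h
|Q| = 254.29 kW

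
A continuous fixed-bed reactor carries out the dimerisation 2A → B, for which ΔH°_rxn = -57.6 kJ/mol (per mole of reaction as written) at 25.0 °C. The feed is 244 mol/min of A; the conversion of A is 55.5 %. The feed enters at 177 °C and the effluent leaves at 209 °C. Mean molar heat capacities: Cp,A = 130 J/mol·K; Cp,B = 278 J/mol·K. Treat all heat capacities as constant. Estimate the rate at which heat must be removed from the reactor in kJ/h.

Extent of reaction ξ = 0.555 × 244 / 2 = 67.71 mol/min
Reaction term: ξ·ΔH°_rxn = 67.71 × -57.6 = -3900.1 kJ/min
Sensible, feed 177→25 °C: -4821.4 kJ/min
Outlet flows (mol/min): A 108.58, B 67.71
Sensible, products 25→209 °C: 6060.7 kJ/min
Q = ΔH = -2660.8 kJ/min = -44.347 kW
Heat removed = 159650 kJ/h

Q_out = 160000 kJ/h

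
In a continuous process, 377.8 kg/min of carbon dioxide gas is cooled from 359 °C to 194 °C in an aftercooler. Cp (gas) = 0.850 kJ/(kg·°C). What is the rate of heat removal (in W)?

Q_c = 883000 W

Q = ṁ·Cp·ΔT = 377.8 × 0.850 × (194 − 359) = -52986 kJ/min
Converting: 52986 / 60 s = 883.11 kW
Cooling duty = 883110 W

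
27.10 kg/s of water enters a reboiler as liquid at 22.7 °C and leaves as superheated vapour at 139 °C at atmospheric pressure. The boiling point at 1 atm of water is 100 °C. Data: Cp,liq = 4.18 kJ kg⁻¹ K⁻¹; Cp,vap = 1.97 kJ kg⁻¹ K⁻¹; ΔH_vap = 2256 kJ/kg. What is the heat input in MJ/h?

liquid 22.7→100 °C: 323.11 kJ/kg
vaporisation at 100 °C: 2256 kJ/kg
vapour 100→139 °C: 76.83 kJ/kg
Δh = 323.11 + 2256 + 76.83 = 2655.9 kJ/kg
Q = ṁ·Δh = 27.10 kg/s × 2655.9 kJ/kg = 71976 kJ/s
|Q| = 71976 kW = 259110 MJ/h

Q = 259000 MJ/h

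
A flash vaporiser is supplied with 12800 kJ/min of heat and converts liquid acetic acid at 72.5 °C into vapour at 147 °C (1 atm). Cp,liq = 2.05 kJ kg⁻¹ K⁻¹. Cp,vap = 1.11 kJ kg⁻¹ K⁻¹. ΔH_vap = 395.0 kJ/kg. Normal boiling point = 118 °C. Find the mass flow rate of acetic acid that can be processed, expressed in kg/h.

ṁ = 1480 kg/h

Δh = 2.05×(118−72.5) + 395.0 + 1.11×(147−118) = 520.47 kJ/kg
Q = 12800 kJ/min = 213.33 kJ/s = 768000 kJ/h
ṁ = Q/Δh = 768000 / 520.47 = 1475.6 kg/h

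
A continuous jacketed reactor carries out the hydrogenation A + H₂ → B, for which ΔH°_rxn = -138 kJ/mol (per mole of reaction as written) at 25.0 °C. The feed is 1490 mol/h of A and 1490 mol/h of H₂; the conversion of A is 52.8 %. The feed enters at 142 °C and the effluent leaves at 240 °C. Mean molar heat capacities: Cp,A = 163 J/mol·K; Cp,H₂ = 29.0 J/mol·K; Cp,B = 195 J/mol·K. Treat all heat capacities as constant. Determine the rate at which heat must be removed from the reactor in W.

Extent of reaction ξ = 0.528 × 1490 = 786.72 mol/h
Reaction term: ξ·ΔH°_rxn = 786.72 × -138 = -108570 kJ/h
Sensible, feed 142→25 °C: -33471 kJ/h
Outlet flows (mol/h): A 703.28, H₂ 703.28, B 786.72
Sensible, products 25→240 °C: 62015 kJ/h
Q = ΔH = -80024 kJ/h = -22.229 kW
Heat removed = 22229 W

Q_out = 22200 W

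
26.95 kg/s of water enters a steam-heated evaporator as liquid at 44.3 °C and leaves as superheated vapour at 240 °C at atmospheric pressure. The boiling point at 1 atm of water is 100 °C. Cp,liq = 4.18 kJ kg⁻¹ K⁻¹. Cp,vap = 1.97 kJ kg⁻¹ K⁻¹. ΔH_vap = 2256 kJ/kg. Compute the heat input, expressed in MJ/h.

liquid 44.3→100 °C: 232.83 kJ/kg
vaporisation at 100 °C: 2256 kJ/kg
vapour 100→240 °C: 275.8 kJ/kg
Δh = 232.83 + 2256 + 275.8 = 2764.6 kJ/kg
Q = ṁ·Δh = 26.95 kg/s × 2764.6 kJ/kg = 74507 kJ/s
|Q| = 74507 kW = 268220 MJ/h

Q = 268000 MJ/h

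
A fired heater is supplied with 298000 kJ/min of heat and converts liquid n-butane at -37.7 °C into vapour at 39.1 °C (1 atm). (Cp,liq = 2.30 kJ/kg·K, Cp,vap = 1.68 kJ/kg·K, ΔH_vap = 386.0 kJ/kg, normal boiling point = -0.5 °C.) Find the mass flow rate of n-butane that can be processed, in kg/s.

ṁ = 9.23 kg/s

Δh = 2.30×(-0.5−-37.7) + 386.0 + 1.68×(39.1−-0.5) = 538.09 kJ/kg
Q = 298000 kJ/min = 4966.7 kJ/s = 4966.7 kJ/s
ṁ = Q/Δh = 4966.7 / 538.09 = 9.2302 kg/s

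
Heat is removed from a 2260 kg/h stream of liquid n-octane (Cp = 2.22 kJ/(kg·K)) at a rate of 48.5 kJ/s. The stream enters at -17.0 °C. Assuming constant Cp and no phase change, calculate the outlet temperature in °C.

Q = 48.5 kJ/s = 174600 kJ/h
ΔT = Q/(ṁ·Cp) = 174600/(2260×2.22) = 34.8 K
T_out = -17.0 − 34.8 = -51.8 °C

T_out = -51.8 °C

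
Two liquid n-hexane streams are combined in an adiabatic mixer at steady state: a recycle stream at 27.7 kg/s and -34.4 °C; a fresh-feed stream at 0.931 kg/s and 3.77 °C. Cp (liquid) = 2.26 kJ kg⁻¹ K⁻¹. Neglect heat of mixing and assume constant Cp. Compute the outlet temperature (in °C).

No heat crosses the boundary, so H_out = H_in.
Σ ṁᵢCp,ᵢTᵢ = 27.7×2.26×-34.4 + 0.931×2.26×3.77 = -2145.6
Σ ṁᵢCp,ᵢ = 27.7×2.26 + 0.931×2.26 = 64.706
T_out = -2145.6 / 64.706 = -33.159 °C

T_out = -33.2 °C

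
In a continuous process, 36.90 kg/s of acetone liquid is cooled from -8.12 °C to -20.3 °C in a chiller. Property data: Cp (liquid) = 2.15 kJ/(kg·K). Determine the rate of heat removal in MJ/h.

Q_c = 3480 MJ/h

Q = ṁ·Cp·ΔT = 36.90 × 2.15 × (-20.3 − -8.12) = -966.3 kJ/s
Cooling duty = 3478.7 MJ/h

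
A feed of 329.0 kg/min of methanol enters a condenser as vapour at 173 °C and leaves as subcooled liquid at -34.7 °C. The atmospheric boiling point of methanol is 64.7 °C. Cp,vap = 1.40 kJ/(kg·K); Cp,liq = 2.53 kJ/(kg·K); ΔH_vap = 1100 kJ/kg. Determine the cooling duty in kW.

Q_c = 8240 kW

vapour 173→64.7 °C: -151.62 kJ/kg
condensation at 64.7 °C: -1100 kJ/kg
liquid 64.7→-34.7 °C: -251.48 kJ/kg
Δh = -151.62 + -1100 + -251.48 = -1503.1 kJ/kg
Q = ṁ·Δh = 329.0 kg/min × -1503.1 kJ/kg = -494520 kJ/min
|Q| = 8242 kW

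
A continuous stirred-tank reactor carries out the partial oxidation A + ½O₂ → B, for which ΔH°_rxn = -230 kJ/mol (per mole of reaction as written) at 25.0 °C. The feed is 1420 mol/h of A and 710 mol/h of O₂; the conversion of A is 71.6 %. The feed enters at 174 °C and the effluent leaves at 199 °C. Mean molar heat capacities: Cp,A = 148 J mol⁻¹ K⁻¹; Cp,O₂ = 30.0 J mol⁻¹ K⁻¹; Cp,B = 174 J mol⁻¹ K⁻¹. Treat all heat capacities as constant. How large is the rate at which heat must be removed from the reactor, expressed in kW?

Q_out = 62.8 kW

Extent of reaction ξ = 0.716 × 1420 = 1016.7 mol/h
Reaction term: ξ·ΔH°_rxn = 1016.7 × -230 = -233850 kJ/h
Sensible, feed 174→25 °C: -34488 kJ/h
Outlet flows (mol/h): A 403.28, O₂ 201.64, B 1016.7
Sensible, products 25→199 °C: 42220 kJ/h
Q = ΔH = -226110 kJ/h = -62.809 kW
Heat removed = 62.809 kW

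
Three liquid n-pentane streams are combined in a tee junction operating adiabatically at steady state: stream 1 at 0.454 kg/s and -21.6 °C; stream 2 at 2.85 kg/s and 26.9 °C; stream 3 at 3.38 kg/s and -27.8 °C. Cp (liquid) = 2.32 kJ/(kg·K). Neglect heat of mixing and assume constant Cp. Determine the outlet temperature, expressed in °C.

T_out = -4.06 °C

No heat crosses the boundary, so H_out = H_in.
T_out = Σ ṁᵢCp,ᵢTᵢ / Σ ṁᵢCp,ᵢ
      = -62.885 / 15.507 = -4.0553 °C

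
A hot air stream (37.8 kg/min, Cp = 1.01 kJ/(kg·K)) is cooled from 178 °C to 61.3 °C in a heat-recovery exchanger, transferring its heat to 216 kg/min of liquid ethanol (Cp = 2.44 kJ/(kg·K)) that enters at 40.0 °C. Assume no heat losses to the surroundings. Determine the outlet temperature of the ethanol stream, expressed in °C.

Heat released by hot stream: Q = 37.8 × 1.01 × (178 − 61.3) = 4455.4 kJ/min
Energy balance on cold side (adiabatic exchanger): Q = ṁ_c·Cp_c·(T_c,out − T_c,in)
T_c,out = 40.0 + 4455.4/(216 × 2.44) = 48.454 °C

T_c,out = 48.5 °C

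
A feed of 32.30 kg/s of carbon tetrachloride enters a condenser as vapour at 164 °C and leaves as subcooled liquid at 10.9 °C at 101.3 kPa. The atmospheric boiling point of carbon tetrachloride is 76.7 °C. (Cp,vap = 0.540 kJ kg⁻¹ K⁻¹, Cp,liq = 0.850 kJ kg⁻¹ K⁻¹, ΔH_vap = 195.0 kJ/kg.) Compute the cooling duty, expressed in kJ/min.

vapour 164→76.7 °C: -47.142 kJ/kg
condensation at 76.7 °C: -195 kJ/kg
liquid 76.7→10.9 °C: -55.93 kJ/kg
Δh = -47.142 + -195 + -55.93 = -298.07 kJ/kg
Q = ṁ·Δh = 32.30 kg/s × -298.07 kJ/kg = -9627.7 kJ/s
|Q| = 9627.7 kW = 577660 kJ/min

Q_c = 578000 kJ/min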